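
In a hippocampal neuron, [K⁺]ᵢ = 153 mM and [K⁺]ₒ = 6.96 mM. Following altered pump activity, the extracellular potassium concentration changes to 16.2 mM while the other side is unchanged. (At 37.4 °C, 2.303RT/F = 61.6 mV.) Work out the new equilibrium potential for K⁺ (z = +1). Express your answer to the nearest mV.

-60 mV

After the shift: [K⁺]_out = 16.2, [K⁺]_in = 153 mM.
E_new = (61.6/1)·log₁₀(16.2/153) = 61.60 · (-0.9752) = -60.07 mV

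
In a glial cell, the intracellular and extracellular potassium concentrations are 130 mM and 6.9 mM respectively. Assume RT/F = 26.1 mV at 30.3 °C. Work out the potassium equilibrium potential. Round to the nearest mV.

E = (26.1/z) · ln([K⁺]_out/[K⁺]_in) with z = +1.
= (26.1/1) · ln(6.9/130) = 26.10 · ln(0.05308)
= 26.10 · (-2.9360) = -76.63 mV

-77 mV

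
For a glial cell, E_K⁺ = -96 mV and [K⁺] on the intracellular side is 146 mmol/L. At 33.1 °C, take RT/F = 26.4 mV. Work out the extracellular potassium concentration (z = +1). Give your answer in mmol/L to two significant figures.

Nernst: E = (26.4/1) · ln([out]/[in]), so ln([out]/[in]) = -96.0 × 1 / 26.4 = -3.6364.
[out]/[in] = e^(-3.6364) = 0.02635.
[out] = 0.02635 × 146 = 3.847 mmol/L.

3.8 mmol/L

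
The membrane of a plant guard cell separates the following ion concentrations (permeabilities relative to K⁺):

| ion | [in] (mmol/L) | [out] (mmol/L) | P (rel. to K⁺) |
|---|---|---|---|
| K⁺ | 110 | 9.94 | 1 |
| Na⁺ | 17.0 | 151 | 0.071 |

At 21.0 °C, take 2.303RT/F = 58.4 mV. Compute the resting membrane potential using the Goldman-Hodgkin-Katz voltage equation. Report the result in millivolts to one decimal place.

-42.7 mV

Vm = 58.4 · log₁₀[(Σ P·[cation]ₒ + Σ P·[anion]ᵢ) / (Σ P·[cation]ᵢ + Σ P·[anion]ₒ)]
Numerator = 1×9.94 + 0.071×151 = 20.66
Denominator = 1×110 + 0.071×17.0 = 111.2
Vm = 58.4 · log₁₀(0.18579) = 58.4 × (-0.7310) = -42.69 mV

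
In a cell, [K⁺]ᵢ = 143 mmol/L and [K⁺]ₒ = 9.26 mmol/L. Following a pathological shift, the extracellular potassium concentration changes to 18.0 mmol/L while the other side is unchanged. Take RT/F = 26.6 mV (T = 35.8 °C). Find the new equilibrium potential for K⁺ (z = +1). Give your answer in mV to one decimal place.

-55.1 mV

After the shift: [K⁺]_out = 18.0, [K⁺]_in = 143 mmol/L.
E_new = (26.6/1)·ln(18.0/143) = 26.60 · (-2.0725) = -55.13 mV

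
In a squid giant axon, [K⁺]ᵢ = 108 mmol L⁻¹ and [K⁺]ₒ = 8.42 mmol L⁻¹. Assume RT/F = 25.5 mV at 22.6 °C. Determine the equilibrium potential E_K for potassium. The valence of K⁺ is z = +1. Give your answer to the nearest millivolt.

E = (25.5/z) · ln([K⁺]_out/[K⁺]_in) with z = +1.
= (25.5/1) · ln(8.42/108) = 25.50 · ln(0.07796)
= 25.50 · (-2.5515) = -65.06 mV

-65 mV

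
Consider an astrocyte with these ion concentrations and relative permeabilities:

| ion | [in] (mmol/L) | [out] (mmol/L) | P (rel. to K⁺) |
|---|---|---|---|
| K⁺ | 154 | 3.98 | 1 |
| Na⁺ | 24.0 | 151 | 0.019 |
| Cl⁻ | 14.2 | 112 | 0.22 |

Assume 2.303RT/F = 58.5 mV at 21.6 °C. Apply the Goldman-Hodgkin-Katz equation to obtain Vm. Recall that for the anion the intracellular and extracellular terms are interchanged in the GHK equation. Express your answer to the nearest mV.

-73 mV

Vm = 58.5 · log₁₀[(Σ P·[cation]ₒ + Σ P·[anion]ᵢ) / (Σ P·[cation]ᵢ + Σ P·[anion]ₒ)]
Numerator = 1×3.98 + 0.019×151 + 0.22×14.2 = 9.973
Denominator = 1×154 + 0.019×24.0 + 0.22×112 = 179.1
Vm = 58.5 · log₁₀(0.055685) = 58.5 × (-1.2543) = -73.37 mV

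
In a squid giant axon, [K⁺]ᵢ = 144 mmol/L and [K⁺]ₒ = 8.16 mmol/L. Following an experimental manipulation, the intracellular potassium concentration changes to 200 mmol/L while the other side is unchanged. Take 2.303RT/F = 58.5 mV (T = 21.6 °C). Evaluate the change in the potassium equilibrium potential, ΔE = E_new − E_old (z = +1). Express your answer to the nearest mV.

-8 mV

E_old = (58.5/1)·log₁₀(8.16/144) = -72.93 mV
E_new = (58.5/1)·log₁₀(8.16/200) = -81.28 mV
ΔE = -81.28 − (-72.93) = -8.35 mV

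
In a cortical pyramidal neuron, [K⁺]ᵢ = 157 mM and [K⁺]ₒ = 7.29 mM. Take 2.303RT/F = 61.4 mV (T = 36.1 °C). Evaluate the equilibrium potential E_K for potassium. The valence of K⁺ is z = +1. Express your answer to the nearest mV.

-82 mV

E = (61.4/z) · log₁₀([K⁺]_out/[K⁺]_in) with z = +1.
= (61.4/1) · log₁₀(7.29/157) = 61.40 · log₁₀(0.04643)
= 61.40 · (-1.3332) = -81.86 mV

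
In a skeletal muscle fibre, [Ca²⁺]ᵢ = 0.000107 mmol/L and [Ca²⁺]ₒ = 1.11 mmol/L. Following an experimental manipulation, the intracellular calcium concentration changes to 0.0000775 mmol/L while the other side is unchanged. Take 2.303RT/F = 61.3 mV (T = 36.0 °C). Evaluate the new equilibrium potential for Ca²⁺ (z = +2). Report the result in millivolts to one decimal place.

After the shift: [Ca²⁺]_out = 1.11, [Ca²⁺]_in = 0.0000775 mmol/L.
E_new = (61.3/2)·log₁₀(1.11/0.0000775) = 30.65 · (4.1560) = 127.38 mV

127.4 mV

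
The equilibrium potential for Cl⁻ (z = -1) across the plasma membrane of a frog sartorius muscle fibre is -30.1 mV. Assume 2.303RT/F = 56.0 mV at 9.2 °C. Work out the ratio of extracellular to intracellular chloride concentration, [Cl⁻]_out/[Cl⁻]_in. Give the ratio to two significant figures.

log₁₀([out]/[in]) = E·z/(56.0) = -30.1 × -1 / 56.0 = 0.5375
[out]/[in] = 10^(0.5375) = 3.447

3.4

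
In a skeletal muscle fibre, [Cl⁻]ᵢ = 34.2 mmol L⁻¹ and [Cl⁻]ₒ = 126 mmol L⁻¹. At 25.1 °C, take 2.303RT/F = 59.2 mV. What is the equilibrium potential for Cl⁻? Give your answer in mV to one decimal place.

-33.5 mV

E = (59.2/z) · log₁₀([Cl⁻]_out/[Cl⁻]_in) with z = -1.
For an anion, dividing by z = -1 reverses the sign.
= (59.2/-1) · log₁₀(126/34.2) = -59.20 · log₁₀(3.684)
= -59.20 · (0.5663) = -33.53 mV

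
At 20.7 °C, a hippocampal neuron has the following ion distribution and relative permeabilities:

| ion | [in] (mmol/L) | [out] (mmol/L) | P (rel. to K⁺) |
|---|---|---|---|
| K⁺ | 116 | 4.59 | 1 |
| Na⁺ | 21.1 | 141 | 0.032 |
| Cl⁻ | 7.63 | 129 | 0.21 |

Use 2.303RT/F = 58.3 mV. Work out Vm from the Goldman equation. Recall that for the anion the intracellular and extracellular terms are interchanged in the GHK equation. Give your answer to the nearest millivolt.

-66 mV

Vm = 58.3 · log₁₀[(Σ P·[cation]ₒ + Σ P·[anion]ᵢ) / (Σ P·[cation]ᵢ + Σ P·[anion]ₒ)]
Numerator = 1×4.59 + 0.032×141 + 0.21×7.63 = 10.7
Denominator = 1×116 + 0.032×21.1 + 0.21×129 = 143.8
Vm = 58.3 · log₁₀(0.074457) = 58.3 × (-1.1281) = -65.77 mV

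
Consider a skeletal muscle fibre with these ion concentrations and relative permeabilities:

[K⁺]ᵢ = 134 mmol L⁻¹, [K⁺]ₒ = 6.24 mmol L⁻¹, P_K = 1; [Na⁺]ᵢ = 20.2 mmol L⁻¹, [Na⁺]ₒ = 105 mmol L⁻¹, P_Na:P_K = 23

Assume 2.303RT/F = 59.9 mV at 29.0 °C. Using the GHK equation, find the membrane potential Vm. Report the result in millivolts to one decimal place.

36.4 mV

Vm = 59.9 · log₁₀[(Σ P·[cation]ₒ + Σ P·[anion]ᵢ) / (Σ P·[cation]ᵢ + Σ P·[anion]ₒ)]
Numerator = 1×6.24 + 23×105 = 2421
Denominator = 1×134 + 23×20.2 = 598.6
Vm = 59.9 · log₁₀(4.0448) = 59.9 × (0.6069) = 36.35 mV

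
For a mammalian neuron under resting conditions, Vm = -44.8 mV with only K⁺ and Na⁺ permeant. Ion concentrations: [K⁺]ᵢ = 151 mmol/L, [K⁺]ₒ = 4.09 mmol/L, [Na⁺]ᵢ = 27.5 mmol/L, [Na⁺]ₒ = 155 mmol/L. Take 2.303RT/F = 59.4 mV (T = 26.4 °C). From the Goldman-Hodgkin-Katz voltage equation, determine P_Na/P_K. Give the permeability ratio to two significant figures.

Let α = P_Na/P_K. GHK: Vm = 59.4·log₁₀[(Kₒ + α·Naₒ)/(Kᵢ + α·Naᵢ)].
10^(Vm/59.4) = 10^(-44.8/59.4) = 0.17611
So 0.17611·(Kᵢ + α·Naᵢ) = Kₒ + α·Naₒ → α = (0.17611·151.0 − 4.09) / (155.0 − 0.17611·27.5)
α = (26.59 − 4.09) / (155.0 − 4.843) = 22.5/150.2 = 0.1499

0.15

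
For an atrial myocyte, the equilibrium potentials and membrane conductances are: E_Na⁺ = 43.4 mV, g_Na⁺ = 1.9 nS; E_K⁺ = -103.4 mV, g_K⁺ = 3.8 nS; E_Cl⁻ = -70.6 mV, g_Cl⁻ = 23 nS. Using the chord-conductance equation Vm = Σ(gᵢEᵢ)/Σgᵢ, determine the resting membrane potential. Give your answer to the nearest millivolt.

Σ gᵢEᵢ = 1.9·(43.4) + 3.8·(-103.4) + 23·(-70.6) = -1934.26
Σ gᵢ = 1.9 + 3.8 + 23 = 28.7
Vm = -1934.26 / 28.7 = -67.40 mV

-67 mV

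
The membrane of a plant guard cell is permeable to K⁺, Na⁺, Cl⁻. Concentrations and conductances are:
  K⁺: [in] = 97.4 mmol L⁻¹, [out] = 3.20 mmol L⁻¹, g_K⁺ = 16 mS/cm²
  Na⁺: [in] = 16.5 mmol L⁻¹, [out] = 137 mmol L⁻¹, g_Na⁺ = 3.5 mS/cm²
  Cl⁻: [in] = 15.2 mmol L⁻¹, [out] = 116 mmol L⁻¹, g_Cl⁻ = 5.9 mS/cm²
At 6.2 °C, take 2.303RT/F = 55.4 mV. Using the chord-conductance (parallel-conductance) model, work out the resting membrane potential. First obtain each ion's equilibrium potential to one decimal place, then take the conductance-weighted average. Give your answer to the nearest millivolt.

-56 mV

E_K⁺ = (55.4/1)·log₁₀(3.20/97.4) = -82.2 mV
E_Na⁺ = (55.4/1)·log₁₀(137/16.5) = 50.9 mV
E_Cl⁻ = (55.4/-1)·log₁₀(116/15.2) = -48.9 mV
Vm = (Σ gᵢEᵢ)/(Σ gᵢ) = (16·-82.2 + 3.5·50.9 + 5.9·-48.9) / (16 + 3.5 + 5.9)
= -1425.56 / 25.4 = -56.12 mV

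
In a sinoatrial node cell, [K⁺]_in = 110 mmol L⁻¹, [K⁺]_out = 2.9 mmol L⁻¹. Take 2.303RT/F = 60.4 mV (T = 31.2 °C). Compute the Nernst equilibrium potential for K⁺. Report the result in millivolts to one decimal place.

E = (60.4/z) · log₁₀([K⁺]_out/[K⁺]_in) with z = +1.
= (60.4/1) · log₁₀(2.9/110) = 60.40 · log₁₀(0.02636)
= 60.40 · (-1.5790) = -95.37 mV

-95.4 mV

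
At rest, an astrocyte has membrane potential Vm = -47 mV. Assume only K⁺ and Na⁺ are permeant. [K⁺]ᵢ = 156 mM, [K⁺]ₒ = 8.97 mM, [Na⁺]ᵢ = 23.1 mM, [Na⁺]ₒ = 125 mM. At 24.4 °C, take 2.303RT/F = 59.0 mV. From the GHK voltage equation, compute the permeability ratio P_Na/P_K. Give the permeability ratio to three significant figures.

0.131

Let α = P_Na/P_K. GHK: Vm = 59.0·log₁₀[(Kₒ + α·Naₒ)/(Kᵢ + α·Naᵢ)].
10^(Vm/59.0) = 10^(-47.0/59.0) = 0.15973
So 0.15973·(Kᵢ + α·Naᵢ) = Kₒ + α·Naₒ → α = (0.15973·156.0 − 8.97) / (125.0 − 0.15973·23.1)
α = (24.92 − 8.97) / (125.0 − 3.69) = 15.95/121.3 = 0.1315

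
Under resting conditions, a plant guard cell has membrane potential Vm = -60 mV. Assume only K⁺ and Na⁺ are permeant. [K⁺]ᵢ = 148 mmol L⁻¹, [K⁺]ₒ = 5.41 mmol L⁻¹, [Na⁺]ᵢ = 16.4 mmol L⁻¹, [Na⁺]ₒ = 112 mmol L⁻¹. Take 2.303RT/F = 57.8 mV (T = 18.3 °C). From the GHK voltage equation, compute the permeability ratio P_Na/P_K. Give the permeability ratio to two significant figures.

0.074

Let α = P_Na/P_K. GHK: Vm = 57.8·log₁₀[(Kₒ + α·Naₒ)/(Kᵢ + α·Naᵢ)].
10^(Vm/57.8) = 10^(-60.0/57.8) = 0.091609
So 0.091609·(Kᵢ + α·Naᵢ) = Kₒ + α·Naₒ → α = (0.091609·148.0 − 5.41) / (112.0 − 0.091609·16.4)
α = (13.56 − 5.41) / (112.0 − 1.502) = 8.148/110.5 = 0.07374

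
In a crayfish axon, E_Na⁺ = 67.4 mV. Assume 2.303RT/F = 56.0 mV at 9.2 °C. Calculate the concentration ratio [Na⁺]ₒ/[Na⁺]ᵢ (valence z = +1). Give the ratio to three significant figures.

log₁₀([out]/[in]) = E·z/(56.0) = 67.4 × 1 / 56.0 = 1.2036
[out]/[in] = 10^(1.2036) = 15.98

16.0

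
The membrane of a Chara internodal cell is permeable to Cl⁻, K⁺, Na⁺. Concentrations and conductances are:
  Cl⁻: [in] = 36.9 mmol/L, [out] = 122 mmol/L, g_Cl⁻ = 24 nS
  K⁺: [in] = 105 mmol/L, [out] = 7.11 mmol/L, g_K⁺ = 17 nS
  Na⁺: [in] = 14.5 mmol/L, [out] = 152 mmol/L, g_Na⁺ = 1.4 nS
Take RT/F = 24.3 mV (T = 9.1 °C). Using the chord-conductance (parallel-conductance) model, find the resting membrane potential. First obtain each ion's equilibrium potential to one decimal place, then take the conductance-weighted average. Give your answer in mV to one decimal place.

E_Cl⁻ = (24.3/-1)·ln(122/36.9) = -29.1 mV
E_K⁺ = (24.3/1)·ln(7.11/105) = -65.4 mV
E_Na⁺ = (24.3/1)·ln(152/14.5) = 57.1 mV
Vm = (Σ gᵢEᵢ)/(Σ gᵢ) = (24·-29.1 + 17·-65.4 + 1.4·57.1) / (24 + 17 + 1.4)
= -1730.26 / 42.4 = -40.81 mV

-40.8 mV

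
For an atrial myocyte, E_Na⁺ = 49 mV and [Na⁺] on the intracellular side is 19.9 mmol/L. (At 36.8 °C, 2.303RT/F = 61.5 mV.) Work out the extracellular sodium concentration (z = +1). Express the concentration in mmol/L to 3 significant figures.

125 mmol/L

Nernst: E = (61.5/1) · log₁₀([out]/[in]), so log₁₀([out]/[in]) = 49.0 × 1 / 61.5 = 0.7967.
[out]/[in] = 10^(0.7967) = 6.263.
[out] = 6.263 × 19.9 = 124.6 mmol/L.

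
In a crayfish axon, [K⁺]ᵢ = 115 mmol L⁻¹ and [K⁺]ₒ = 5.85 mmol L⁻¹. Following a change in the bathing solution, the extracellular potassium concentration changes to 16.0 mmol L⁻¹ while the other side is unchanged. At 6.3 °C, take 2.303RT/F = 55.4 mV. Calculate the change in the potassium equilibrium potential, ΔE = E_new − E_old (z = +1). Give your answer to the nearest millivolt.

E_old = (55.4/1)·log₁₀(5.85/115) = -71.66 mV
E_new = (55.4/1)·log₁₀(16.0/115) = -47.45 mV
ΔE = -47.45 − (-71.66) = 24.21 mV

24 mV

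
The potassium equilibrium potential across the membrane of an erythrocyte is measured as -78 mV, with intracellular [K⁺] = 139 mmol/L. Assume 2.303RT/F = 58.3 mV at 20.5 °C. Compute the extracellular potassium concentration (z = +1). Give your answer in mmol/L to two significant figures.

6.4 mmol/L

Nernst: E = (58.3/1) · log₁₀([out]/[in]), so log₁₀([out]/[in]) = -78.0 × 1 / 58.3 = -1.3379.
[out]/[in] = 10^(-1.3379) = 0.04593.
[out] = 0.04593 × 139 = 6.384 mmol/L.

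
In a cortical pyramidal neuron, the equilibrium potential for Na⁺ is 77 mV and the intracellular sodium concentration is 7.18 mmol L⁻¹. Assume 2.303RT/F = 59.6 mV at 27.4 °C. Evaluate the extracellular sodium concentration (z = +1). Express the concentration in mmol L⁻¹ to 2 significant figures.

Nernst: E = (59.6/1) · log₁₀([out]/[in]), so log₁₀([out]/[in]) = 77.0 × 1 / 59.6 = 1.2919.
[out]/[in] = 10^(1.2919) = 19.59.
[out] = 19.59 × 7.18 = 140.6 mmol L⁻¹.

140 mmol L⁻¹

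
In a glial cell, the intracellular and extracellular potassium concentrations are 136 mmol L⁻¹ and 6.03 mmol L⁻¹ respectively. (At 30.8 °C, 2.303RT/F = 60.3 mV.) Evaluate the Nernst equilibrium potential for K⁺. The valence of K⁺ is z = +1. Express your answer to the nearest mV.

-82 mV

E = (60.3/z) · log₁₀([K⁺]_out/[K⁺]_in) with z = +1.
= (60.3/1) · log₁₀(6.03/136) = 60.30 · log₁₀(0.04434)
= 60.30 · (-1.3532) = -81.60 mV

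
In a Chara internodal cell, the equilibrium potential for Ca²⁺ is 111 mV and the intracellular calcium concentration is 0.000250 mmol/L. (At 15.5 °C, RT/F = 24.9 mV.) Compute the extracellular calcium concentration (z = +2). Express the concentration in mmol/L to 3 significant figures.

1.86 mmol/L

Nernst: E = (24.9/2) · ln([out]/[in]), so ln([out]/[in]) = 111.0 × 2 / 24.9 = 8.9157.
[out]/[in] = e^(8.9157) = 7448.
[out] = 7448 × 0.000250 = 1.862 mmol/L.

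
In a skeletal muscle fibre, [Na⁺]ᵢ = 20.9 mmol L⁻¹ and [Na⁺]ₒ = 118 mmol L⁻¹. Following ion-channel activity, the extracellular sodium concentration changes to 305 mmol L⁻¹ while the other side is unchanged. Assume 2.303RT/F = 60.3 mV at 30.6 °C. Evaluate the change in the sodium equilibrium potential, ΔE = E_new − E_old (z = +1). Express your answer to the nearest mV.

25 mV

E_old = (60.3/1)·log₁₀(118/20.9) = 45.33 mV
E_new = (60.3/1)·log₁₀(305/20.9) = 70.20 mV
ΔE = 70.20 − (45.33) = 24.87 mV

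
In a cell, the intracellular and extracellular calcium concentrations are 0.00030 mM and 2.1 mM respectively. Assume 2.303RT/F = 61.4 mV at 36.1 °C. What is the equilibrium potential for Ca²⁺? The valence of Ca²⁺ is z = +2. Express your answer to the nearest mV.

118 mV

E = (61.4/z) · log₁₀([Ca²⁺]_out/[Ca²⁺]_in) with z = +2.
= (61.4/2) · log₁₀(2.1/0.00030) = 30.70 · log₁₀(7000)
= 30.70 · (3.8451) = 118.04 mV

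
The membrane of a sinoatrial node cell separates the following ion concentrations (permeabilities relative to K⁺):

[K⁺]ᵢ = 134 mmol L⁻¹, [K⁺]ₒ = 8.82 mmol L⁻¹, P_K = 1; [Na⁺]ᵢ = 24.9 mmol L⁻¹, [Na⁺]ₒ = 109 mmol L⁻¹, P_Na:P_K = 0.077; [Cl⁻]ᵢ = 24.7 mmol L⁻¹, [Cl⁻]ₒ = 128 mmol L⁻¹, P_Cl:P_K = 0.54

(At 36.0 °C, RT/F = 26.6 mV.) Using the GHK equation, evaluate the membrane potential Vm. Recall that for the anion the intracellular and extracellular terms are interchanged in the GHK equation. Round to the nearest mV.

Vm = 26.6 · ln[(Σ P·[cation]ₒ + Σ P·[anion]ᵢ) / (Σ P·[cation]ᵢ + Σ P·[anion]ₒ)]
Numerator = 1×8.82 + 0.077×109 + 0.54×24.7 = 30.55
Denominator = 1×134 + 0.077×24.9 + 0.54×128 = 205
Vm = 26.6 · ln(0.149) = 26.6 × (-1.9038) = -50.64 mV

-51 mV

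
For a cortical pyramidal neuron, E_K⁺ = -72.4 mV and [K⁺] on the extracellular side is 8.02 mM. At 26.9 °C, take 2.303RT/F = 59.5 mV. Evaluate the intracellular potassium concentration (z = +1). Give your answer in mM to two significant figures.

130 mM

Nernst: E = (59.5/1) · log₁₀([out]/[in]), so log₁₀([out]/[in]) = -72.4 × 1 / 59.5 = -1.2168.
[out]/[in] = 10^(-1.2168) = 0.0607.
[in] = 8.02 / 0.0607 = 132.1 mM.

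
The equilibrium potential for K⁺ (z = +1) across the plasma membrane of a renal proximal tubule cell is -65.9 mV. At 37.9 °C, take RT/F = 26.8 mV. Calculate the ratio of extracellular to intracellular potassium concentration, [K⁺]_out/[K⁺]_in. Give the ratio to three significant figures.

ln([out]/[in]) = E·z/(26.8) = -65.9 × 1 / 26.8 = -2.4590
[out]/[in] = e^(-2.4590) = 0.08552

0.0855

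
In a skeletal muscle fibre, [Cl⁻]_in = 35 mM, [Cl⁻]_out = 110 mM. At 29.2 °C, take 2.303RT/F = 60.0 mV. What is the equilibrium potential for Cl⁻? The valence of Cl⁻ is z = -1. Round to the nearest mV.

E = (60.0/z) · log₁₀([Cl⁻]_out/[Cl⁻]_in) with z = -1.
For an anion, dividing by z = -1 reverses the sign.
= (60.0/-1) · log₁₀(110/35) = -60.00 · log₁₀(3.143)
= -60.00 · (0.4973) = -29.84 mV

-30 mV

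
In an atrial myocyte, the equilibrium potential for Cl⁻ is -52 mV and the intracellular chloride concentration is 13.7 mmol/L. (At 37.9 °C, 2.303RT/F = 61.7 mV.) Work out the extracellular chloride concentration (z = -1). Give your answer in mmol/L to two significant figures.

Nernst: E = (61.7/-1) · log₁₀([out]/[in]), so log₁₀([out]/[in]) = -52.0 × -1 / 61.7 = 0.8428.
[out]/[in] = 10^(0.8428) = 6.963.
[out] = 6.963 × 13.7 = 95.39 mmol/L.

95 mmol/L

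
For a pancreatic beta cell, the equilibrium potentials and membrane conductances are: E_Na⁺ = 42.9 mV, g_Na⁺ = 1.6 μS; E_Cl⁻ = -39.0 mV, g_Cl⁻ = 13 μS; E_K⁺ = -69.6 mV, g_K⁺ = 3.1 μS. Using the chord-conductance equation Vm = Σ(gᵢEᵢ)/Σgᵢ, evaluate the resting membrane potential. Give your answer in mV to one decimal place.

Σ gᵢEᵢ = 1.6·(42.9) + 13·(-39.0) + 3.1·(-69.6) = -654.12
Σ gᵢ = 1.6 + 13 + 3.1 = 17.7
Vm = -654.12 / 17.7 = -36.96 mV

-37.0 mV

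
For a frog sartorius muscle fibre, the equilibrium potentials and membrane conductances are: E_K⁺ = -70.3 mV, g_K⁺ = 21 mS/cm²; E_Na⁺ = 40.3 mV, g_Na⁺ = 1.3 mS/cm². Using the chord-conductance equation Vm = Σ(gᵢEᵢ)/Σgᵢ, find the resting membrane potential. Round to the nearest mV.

Σ gᵢEᵢ = 21·(-70.3) + 1.3·(40.3) = -1423.91
Σ gᵢ = 21 + 1.3 = 22.3
Vm = -1423.91 / 22.3 = -63.85 mV

-64 mV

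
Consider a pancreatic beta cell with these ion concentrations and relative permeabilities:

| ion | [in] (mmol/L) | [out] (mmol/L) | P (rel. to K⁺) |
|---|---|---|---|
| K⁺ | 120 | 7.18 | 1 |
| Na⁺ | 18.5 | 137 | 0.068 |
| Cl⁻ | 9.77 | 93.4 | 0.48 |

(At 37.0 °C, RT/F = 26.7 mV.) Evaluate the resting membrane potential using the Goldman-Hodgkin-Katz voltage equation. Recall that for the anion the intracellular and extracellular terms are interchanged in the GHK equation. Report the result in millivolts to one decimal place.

-55.0 mV

Vm = 26.7 · ln[(Σ P·[cation]ₒ + Σ P·[anion]ᵢ) / (Σ P·[cation]ᵢ + Σ P·[anion]ₒ)]
Numerator = 1×7.18 + 0.068×137 + 0.48×9.77 = 21.19
Denominator = 1×120 + 0.068×18.5 + 0.48×93.4 = 166.1
Vm = 26.7 · ln(0.12755) = 26.7 × (-2.0592) = -54.98 mV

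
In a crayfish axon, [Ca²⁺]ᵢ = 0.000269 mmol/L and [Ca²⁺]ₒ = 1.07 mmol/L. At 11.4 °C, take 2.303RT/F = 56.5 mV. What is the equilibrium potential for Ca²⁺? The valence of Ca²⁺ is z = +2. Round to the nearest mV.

102 mV

E = (56.5/z) · log₁₀([Ca²⁺]_out/[Ca²⁺]_in) with z = +2.
= (56.5/2) · log₁₀(1.07/0.000269) = 28.25 · log₁₀(3978)
= 28.25 · (3.5996) = 101.69 mV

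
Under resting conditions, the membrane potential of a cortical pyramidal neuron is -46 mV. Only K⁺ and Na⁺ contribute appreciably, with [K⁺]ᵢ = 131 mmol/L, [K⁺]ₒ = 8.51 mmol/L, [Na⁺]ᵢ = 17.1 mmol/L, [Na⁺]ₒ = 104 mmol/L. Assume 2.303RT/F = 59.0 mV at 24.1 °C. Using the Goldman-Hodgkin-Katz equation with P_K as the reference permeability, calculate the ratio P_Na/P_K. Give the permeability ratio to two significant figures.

Let α = P_Na/P_K. GHK: Vm = 59.0·log₁₀[(Kₒ + α·Naₒ)/(Kᵢ + α·Naᵢ)].
10^(Vm/59.0) = 10^(-46.0/59.0) = 0.16609
So 0.16609·(Kᵢ + α·Naᵢ) = Kₒ + α·Naₒ → α = (0.16609·131.0 − 8.51) / (104.0 − 0.16609·17.1)
α = (21.76 − 8.51) / (104.0 − 2.84) = 13.25/101.2 = 0.131

0.13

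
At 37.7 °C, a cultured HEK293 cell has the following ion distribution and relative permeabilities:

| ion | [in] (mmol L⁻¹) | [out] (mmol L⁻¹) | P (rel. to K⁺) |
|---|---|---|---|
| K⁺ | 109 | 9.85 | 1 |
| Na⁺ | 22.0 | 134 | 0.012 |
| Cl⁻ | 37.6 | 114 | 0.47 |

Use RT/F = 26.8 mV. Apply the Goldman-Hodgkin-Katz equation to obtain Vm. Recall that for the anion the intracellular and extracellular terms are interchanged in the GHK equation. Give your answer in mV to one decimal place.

-46.1 mV

Vm = 26.8 · ln[(Σ P·[cation]ₒ + Σ P·[anion]ᵢ) / (Σ P·[cation]ᵢ + Σ P·[anion]ₒ)]
Numerator = 1×9.85 + 0.012×134 + 0.47×37.6 = 29.13
Denominator = 1×109 + 0.012×22.0 + 0.47×114 = 162.8
Vm = 26.8 · ln(0.17888) = 26.8 × (-1.7210) = -46.12 mV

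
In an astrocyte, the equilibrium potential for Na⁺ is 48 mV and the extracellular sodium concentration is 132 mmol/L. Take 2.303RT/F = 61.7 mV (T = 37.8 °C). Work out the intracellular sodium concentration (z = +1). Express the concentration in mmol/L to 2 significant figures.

22 mmol/L

Nernst: E = (61.7/1) · log₁₀([out]/[in]), so log₁₀([out]/[in]) = 48.0 × 1 / 61.7 = 0.7780.
[out]/[in] = 10^(0.7780) = 5.997.
[in] = 132 / 5.997 = 22.01 mmol/L.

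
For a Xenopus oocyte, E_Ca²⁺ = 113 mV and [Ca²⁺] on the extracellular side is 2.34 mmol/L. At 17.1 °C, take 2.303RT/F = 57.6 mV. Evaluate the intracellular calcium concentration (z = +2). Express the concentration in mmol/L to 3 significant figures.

Nernst: E = (57.6/2) · log₁₀([out]/[in]), so log₁₀([out]/[in]) = 113.0 × 2 / 57.6 = 3.9236.
[out]/[in] = 10^(3.9236) = 8387.
[in] = 2.34 / 8387 = 0.000279 mmol/L.

0.000279 mmol/L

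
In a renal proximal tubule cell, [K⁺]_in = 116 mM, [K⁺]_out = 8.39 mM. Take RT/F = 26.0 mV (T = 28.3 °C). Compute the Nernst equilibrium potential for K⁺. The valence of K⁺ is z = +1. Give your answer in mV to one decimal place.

-68.3 mV

E = (26.0/z) · ln([K⁺]_out/[K⁺]_in) with z = +1.
= (26.0/1) · ln(8.39/116) = 26.00 · ln(0.07233)
= 26.00 · (-2.6265) = -68.29 mV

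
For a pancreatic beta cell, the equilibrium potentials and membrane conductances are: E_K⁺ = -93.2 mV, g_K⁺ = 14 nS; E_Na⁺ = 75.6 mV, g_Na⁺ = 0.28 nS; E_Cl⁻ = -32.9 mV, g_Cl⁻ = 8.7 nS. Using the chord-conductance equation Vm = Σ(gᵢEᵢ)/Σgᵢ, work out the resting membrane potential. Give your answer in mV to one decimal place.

Σ gᵢEᵢ = 14·(-93.2) + 0.28·(75.6) + 8.7·(-32.9) = -1569.86
Σ gᵢ = 14 + 0.28 + 8.7 = 22.98
Vm = -1569.86 / 22.98 = -68.31 mV

-68.3 mV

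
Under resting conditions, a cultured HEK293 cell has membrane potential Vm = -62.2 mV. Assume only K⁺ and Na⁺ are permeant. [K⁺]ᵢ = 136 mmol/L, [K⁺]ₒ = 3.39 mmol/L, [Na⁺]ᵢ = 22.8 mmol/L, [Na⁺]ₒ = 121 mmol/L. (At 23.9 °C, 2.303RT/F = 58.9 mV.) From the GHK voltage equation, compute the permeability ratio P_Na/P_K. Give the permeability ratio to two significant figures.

0.072

Let α = P_Na/P_K. GHK: Vm = 58.9·log₁₀[(Kₒ + α·Naₒ)/(Kᵢ + α·Naᵢ)].
10^(Vm/58.9) = 10^(-62.2/58.9) = 0.087897
So 0.087897·(Kᵢ + α·Naᵢ) = Kₒ + α·Naₒ → α = (0.087897·136.0 − 3.39) / (121.0 − 0.087897·22.8)
α = (11.95 − 3.39) / (121.0 − 2.004) = 8.564/119 = 0.07197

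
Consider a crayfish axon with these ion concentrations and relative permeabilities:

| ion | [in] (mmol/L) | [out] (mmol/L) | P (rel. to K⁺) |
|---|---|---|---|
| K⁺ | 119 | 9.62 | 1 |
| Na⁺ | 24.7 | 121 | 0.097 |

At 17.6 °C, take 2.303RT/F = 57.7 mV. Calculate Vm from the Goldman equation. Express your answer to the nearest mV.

Vm = 57.7 · log₁₀[(Σ P·[cation]ₒ + Σ P·[anion]ᵢ) / (Σ P·[cation]ᵢ + Σ P·[anion]ₒ)]
Numerator = 1×9.62 + 0.097×121 = 21.36
Denominator = 1×119 + 0.097×24.7 = 121.4
Vm = 57.7 · log₁₀(0.17593) = 57.7 × (-0.7547) = -43.54 mV

-44 mV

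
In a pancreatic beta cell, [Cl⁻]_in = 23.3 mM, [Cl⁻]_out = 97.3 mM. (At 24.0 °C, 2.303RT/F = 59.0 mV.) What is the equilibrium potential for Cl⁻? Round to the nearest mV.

-37 mV

E = (59.0/z) · log₁₀([Cl⁻]_out/[Cl⁻]_in) with z = -1.
For an anion, dividing by z = -1 reverses the sign.
= (59.0/-1) · log₁₀(97.3/23.3) = -59.00 · log₁₀(4.176)
= -59.00 · (0.6208) = -36.62 mV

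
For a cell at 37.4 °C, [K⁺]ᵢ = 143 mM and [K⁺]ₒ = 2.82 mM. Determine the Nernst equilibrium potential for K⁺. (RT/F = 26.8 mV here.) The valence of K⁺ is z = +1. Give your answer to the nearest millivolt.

-105 mV

E = (26.8/z) · ln([K⁺]_out/[K⁺]_in) with z = +1.
= (26.8/1) · ln(2.82/143) = 26.80 · ln(0.01972)
= 26.80 · (-3.9261) = -105.22 mV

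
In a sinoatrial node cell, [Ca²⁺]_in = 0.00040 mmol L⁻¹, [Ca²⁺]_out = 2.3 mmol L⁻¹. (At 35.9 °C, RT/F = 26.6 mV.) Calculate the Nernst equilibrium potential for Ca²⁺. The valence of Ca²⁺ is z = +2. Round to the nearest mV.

115 mV

E = (26.6/z) · ln([Ca²⁺]_out/[Ca²⁺]_in) with z = +2.
= (26.6/2) · ln(2.3/0.00040) = 13.30 · ln(5750)
= 13.30 · (8.6570) = 115.14 mV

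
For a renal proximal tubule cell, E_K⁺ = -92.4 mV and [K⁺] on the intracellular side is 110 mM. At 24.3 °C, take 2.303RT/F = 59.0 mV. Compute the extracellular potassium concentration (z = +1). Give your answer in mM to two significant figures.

3.0 mM

Nernst: E = (59.0/1) · log₁₀([out]/[in]), so log₁₀([out]/[in]) = -92.4 × 1 / 59.0 = -1.5661.
[out]/[in] = 10^(-1.5661) = 0.02716.
[out] = 0.02716 × 110 = 2.987 mM.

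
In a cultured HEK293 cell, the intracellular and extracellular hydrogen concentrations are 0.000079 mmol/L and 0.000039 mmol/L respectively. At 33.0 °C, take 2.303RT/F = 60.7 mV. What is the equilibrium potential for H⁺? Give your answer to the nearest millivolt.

-19 mV

E = (60.7/z) · log₁₀([H⁺]_out/[H⁺]_in) with z = +1.
= (60.7/1) · log₁₀(0.000039/0.000079) = 60.70 · log₁₀(0.4937)
= 60.70 · (-0.3066) = -18.61 mV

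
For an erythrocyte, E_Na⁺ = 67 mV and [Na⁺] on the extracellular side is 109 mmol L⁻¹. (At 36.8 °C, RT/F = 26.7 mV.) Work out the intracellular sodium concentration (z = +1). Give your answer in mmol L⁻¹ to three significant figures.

8.86 mmol L⁻¹

Nernst: E = (26.7/1) · ln([out]/[in]), so ln([out]/[in]) = 67.0 × 1 / 26.7 = 2.5094.
[out]/[in] = e^(2.5094) = 12.3.
[in] = 109 / 12.3 = 8.864 mmol L⁻¹.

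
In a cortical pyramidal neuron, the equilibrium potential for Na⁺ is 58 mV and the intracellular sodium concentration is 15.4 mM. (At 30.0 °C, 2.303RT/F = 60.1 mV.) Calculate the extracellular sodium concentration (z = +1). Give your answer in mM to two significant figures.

Nernst: E = (60.1/1) · log₁₀([out]/[in]), so log₁₀([out]/[in]) = 58.0 × 1 / 60.1 = 0.9651.
[out]/[in] = 10^(0.9651) = 9.227.
[out] = 9.227 × 15.4 = 142.1 mM.

140 mM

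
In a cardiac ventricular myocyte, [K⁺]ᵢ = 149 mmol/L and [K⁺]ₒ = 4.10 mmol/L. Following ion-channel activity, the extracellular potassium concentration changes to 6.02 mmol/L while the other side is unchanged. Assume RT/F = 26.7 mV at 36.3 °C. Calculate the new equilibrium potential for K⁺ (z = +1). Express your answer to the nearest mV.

After the shift: [K⁺]_out = 6.02, [K⁺]_in = 149 mmol/L.
E_new = (26.7/1)·ln(6.02/149) = 26.70 · (-3.2089) = -85.68 mV

-86 mV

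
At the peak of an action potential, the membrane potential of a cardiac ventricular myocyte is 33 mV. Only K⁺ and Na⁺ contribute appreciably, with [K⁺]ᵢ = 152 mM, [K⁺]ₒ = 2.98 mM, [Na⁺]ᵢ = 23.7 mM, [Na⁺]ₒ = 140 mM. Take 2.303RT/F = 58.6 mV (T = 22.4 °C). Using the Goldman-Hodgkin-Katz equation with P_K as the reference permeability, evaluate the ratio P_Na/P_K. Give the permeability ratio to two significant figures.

10

Let α = P_Na/P_K. GHK: Vm = 58.6·log₁₀[(Kₒ + α·Naₒ)/(Kᵢ + α·Naᵢ)].
10^(Vm/58.6) = 10^(33.0/58.6) = 3.6571
So 3.6571·(Kᵢ + α·Naᵢ) = Kₒ + α·Naₒ → α = (3.6571·152.0 − 2.98) / (140.0 − 3.6571·23.7)
α = (555.9 − 2.98) / (140.0 − 86.67) = 552.9/53.33 = 10.37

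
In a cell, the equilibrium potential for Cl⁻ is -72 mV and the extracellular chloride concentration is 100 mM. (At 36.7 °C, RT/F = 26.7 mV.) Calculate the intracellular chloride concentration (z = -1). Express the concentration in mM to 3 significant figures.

Nernst: E = (26.7/-1) · ln([out]/[in]), so ln([out]/[in]) = -72.0 × -1 / 26.7 = 2.6966.
[out]/[in] = e^(2.6966) = 14.83.
[in] = 100 / 14.83 = 6.743 mM.

6.74 mM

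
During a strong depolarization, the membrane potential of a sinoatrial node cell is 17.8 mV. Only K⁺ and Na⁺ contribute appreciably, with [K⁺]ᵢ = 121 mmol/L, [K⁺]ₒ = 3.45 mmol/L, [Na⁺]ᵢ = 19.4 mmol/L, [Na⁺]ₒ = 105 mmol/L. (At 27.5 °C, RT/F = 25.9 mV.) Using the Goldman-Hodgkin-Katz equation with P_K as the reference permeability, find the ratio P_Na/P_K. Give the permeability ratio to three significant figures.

Let α = P_Na/P_K. GHK: Vm = 25.9·ln[(Kₒ + α·Naₒ)/(Kᵢ + α·Naᵢ)].
e^(Vm/25.9) = e^(17.8/25.9) = 1.9883
So 1.9883·(Kᵢ + α·Naᵢ) = Kₒ + α·Naₒ → α = (1.9883·121.0 − 3.45) / (105.0 − 1.9883·19.4)
α = (240.6 − 3.45) / (105.0 − 38.57) = 237.1/66.43 = 3.57

3.57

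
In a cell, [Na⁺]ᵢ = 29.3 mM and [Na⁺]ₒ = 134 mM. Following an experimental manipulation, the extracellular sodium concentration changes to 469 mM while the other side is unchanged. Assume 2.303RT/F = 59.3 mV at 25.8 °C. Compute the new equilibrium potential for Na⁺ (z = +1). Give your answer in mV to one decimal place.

71.4 mV

After the shift: [Na⁺]_out = 469, [Na⁺]_in = 29.3 mM.
E_new = (59.3/1)·log₁₀(469/29.3) = 59.30 · (1.2043) = 71.42 mV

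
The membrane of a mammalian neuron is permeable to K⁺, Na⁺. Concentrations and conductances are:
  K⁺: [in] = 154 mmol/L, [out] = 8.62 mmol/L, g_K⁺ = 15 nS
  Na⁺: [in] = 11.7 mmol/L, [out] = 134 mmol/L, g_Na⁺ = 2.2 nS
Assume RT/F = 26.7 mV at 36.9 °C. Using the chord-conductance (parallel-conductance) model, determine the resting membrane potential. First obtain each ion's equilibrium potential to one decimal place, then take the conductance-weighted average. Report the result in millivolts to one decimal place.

-58.8 mV

E_K⁺ = (26.7/1)·ln(8.62/154) = -77.0 mV
E_Na⁺ = (26.7/1)·ln(134/11.7) = 65.1 mV
Vm = (Σ gᵢEᵢ)/(Σ gᵢ) = (15·-77.0 + 2.2·65.1) / (15 + 2.2)
= -1011.78 / 17.2 = -58.82 mV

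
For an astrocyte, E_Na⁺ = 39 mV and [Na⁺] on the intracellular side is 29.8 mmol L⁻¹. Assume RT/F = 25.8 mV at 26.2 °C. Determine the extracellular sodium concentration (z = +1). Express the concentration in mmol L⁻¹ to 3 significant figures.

Nernst: E = (25.8/1) · ln([out]/[in]), so ln([out]/[in]) = 39.0 × 1 / 25.8 = 1.5116.
[out]/[in] = e^(1.5116) = 4.534.
[out] = 4.534 × 29.8 = 135.1 mmol L⁻¹.

135 mmol L⁻¹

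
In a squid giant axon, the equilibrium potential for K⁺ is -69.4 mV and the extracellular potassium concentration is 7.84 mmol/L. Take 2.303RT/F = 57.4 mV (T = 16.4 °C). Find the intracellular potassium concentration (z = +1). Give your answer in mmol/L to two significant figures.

130 mmol/L

Nernst: E = (57.4/1) · log₁₀([out]/[in]), so log₁₀([out]/[in]) = -69.4 × 1 / 57.4 = -1.2091.
[out]/[in] = 10^(-1.2091) = 0.06179.
[in] = 7.84 / 0.06179 = 126.9 mmol/L.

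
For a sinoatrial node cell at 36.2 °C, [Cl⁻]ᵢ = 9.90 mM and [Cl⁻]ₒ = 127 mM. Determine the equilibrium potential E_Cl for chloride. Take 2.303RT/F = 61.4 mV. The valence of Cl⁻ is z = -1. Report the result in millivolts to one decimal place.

-68.0 mV

E = (61.4/z) · log₁₀([Cl⁻]_out/[Cl⁻]_in) with z = -1.
For an anion, dividing by z = -1 reverses the sign.
= (61.4/-1) · log₁₀(127/9.90) = -61.40 · log₁₀(12.83)
= -61.40 · (1.1082) = -68.04 mV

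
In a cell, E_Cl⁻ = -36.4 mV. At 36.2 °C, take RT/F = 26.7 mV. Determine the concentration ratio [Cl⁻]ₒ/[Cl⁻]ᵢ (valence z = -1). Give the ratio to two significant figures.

ln([out]/[in]) = E·z/(26.7) = -36.4 × -1 / 26.7 = 1.3633
[out]/[in] = e^(1.3633) = 3.909

3.9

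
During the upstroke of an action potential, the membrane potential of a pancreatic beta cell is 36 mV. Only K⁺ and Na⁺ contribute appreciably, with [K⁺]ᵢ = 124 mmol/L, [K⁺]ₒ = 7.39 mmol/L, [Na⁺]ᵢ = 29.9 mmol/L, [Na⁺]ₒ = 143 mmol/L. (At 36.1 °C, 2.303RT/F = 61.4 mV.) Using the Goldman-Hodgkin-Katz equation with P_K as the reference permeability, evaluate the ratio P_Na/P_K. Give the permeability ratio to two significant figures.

17

Let α = P_Na/P_K. GHK: Vm = 61.4·log₁₀[(Kₒ + α·Naₒ)/(Kᵢ + α·Naᵢ)].
10^(Vm/61.4) = 10^(36.0/61.4) = 3.8576
So 3.8576·(Kᵢ + α·Naᵢ) = Kₒ + α·Naₒ → α = (3.8576·124.0 − 7.39) / (143.0 − 3.8576·29.9)
α = (478.3 − 7.39) / (143.0 − 115.3) = 471/27.66 = 17.03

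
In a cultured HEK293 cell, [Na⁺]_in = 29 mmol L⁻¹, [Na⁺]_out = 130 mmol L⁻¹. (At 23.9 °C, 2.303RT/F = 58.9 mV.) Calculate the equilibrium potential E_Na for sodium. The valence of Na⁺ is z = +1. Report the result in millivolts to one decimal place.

38.4 mV

E = (58.9/z) · log₁₀([Na⁺]_out/[Na⁺]_in) with z = +1.
= (58.9/1) · log₁₀(130/29) = 58.90 · log₁₀(4.483)
= 58.90 · (0.6515) = 38.38 mV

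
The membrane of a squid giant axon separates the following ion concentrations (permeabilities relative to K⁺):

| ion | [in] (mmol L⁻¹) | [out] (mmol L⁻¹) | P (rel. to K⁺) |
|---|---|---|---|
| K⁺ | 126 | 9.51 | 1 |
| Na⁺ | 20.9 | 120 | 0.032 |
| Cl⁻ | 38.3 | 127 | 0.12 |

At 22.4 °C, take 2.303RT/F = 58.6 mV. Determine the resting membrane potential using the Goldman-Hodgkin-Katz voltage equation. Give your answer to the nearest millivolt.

Vm = 58.6 · log₁₀[(Σ P·[cation]ₒ + Σ P·[anion]ᵢ) / (Σ P·[cation]ᵢ + Σ P·[anion]ₒ)]
Numerator = 1×9.51 + 0.032×120 + 0.12×38.3 = 17.95
Denominator = 1×126 + 0.032×20.9 + 0.12×127 = 141.9
Vm = 58.6 · log₁₀(0.12646) = 58.6 × (-0.8980) = -52.63 mV

-53 mV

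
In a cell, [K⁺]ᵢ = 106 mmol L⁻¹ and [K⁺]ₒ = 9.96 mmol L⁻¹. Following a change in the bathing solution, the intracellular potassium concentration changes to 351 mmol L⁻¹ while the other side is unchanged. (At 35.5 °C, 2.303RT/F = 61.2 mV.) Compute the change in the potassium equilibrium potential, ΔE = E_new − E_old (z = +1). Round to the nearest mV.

-32 mV

E_old = (61.2/1)·log₁₀(9.96/106) = -62.86 mV
E_new = (61.2/1)·log₁₀(9.96/351) = -94.68 mV
ΔE = -94.68 − (-62.86) = -31.82 mV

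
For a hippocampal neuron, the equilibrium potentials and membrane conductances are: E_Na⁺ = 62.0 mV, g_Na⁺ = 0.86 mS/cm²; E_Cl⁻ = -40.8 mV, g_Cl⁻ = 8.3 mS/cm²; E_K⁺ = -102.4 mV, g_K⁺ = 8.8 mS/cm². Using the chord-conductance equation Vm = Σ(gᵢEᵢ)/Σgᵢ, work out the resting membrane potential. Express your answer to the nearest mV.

-66 mV

Σ gᵢEᵢ = 0.86·(62.0) + 8.3·(-40.8) + 8.8·(-102.4) = -1186.44
Σ gᵢ = 0.86 + 8.3 + 8.8 = 17.96
Vm = -1186.44 / 17.96 = -66.06 mV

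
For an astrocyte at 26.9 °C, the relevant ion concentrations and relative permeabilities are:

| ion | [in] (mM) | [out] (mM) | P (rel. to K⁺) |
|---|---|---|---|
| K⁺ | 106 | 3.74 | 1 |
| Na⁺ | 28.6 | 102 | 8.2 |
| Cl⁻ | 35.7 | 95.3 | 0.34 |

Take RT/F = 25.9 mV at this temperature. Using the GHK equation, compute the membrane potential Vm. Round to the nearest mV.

21 mV

Vm = 25.9 · ln[(Σ P·[cation]ₒ + Σ P·[anion]ᵢ) / (Σ P·[cation]ᵢ + Σ P·[anion]ₒ)]
Numerator = 1×3.74 + 8.2×102 + 0.34×35.7 = 852.3
Denominator = 1×106 + 8.2×28.6 + 0.34×95.3 = 372.9
Vm = 25.9 · ln(2.2854) = 25.9 × (0.8265) = 21.41 mV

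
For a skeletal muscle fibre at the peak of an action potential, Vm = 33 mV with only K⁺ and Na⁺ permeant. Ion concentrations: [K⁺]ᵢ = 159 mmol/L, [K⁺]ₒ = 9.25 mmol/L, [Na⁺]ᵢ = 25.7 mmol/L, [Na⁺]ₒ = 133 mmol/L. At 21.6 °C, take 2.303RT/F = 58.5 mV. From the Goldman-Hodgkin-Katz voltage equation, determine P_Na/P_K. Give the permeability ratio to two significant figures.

15

Let α = P_Na/P_K. GHK: Vm = 58.5·log₁₀[(Kₒ + α·Naₒ)/(Kᵢ + α·Naᵢ)].
10^(Vm/58.5) = 10^(33.0/58.5) = 3.6652
So 3.6652·(Kᵢ + α·Naᵢ) = Kₒ + α·Naₒ → α = (3.6652·159.0 − 9.25) / (133.0 − 3.6652·25.7)
α = (582.8 − 9.25) / (133.0 − 94.2) = 573.5/38.8 = 14.78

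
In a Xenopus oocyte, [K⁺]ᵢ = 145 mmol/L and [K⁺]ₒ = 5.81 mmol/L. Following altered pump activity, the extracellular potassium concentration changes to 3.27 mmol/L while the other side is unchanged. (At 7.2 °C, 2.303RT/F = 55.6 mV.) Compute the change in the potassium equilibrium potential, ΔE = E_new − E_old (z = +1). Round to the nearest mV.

E_old = (55.6/1)·log₁₀(5.81/145) = -77.68 mV
E_new = (55.6/1)·log₁₀(3.27/145) = -91.56 mV
ΔE = -91.56 − (-77.68) = -13.88 mV

-14 mV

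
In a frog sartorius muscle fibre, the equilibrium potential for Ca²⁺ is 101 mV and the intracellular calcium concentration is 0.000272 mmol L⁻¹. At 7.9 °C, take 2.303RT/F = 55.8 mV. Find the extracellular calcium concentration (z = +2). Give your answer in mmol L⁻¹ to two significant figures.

1.1 mmol L⁻¹

Nernst: E = (55.8/2) · log₁₀([out]/[in]), so log₁₀([out]/[in]) = 101.0 × 2 / 55.8 = 3.6201.
[out]/[in] = 10^(3.6201) = 4169.
[out] = 4169 × 0.000272 = 1.134 mmol L⁻¹.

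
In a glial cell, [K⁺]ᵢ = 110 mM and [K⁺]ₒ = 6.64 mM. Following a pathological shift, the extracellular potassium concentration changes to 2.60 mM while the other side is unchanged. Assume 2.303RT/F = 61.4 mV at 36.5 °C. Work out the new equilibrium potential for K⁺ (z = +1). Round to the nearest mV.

After the shift: [K⁺]_out = 2.60, [K⁺]_in = 110 mM.
E_new = (61.4/1)·log₁₀(2.60/110) = 61.40 · (-1.6264) = -99.86 mV

-100 mV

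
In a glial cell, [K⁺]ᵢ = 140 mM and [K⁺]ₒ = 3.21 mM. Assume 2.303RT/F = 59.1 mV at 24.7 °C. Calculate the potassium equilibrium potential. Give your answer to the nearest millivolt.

E = (59.1/z) · log₁₀([K⁺]_out/[K⁺]_in) with z = +1.
= (59.1/1) · log₁₀(3.21/140) = 59.10 · log₁₀(0.02293)
= 59.10 · (-1.6396) = -96.90 mV

-97 mV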